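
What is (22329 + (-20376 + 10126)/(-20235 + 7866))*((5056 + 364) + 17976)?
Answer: 6461920242796/12369 ≈ 5.2243e+8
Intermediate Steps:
(22329 + (-20376 + 10126)/(-20235 + 7866))*((5056 + 364) + 17976) = (22329 - 10250/(-12369))*(5420 + 17976) = (22329 - 10250*(-1/12369))*23396 = (22329 + 10250/12369)*23396 = (276197651/12369)*23396 = 6461920242796/12369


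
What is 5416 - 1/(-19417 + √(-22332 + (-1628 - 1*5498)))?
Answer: 2042099282769/377049347 + I*√29458/377049347 ≈ 5416.0 + 4.552e-7*I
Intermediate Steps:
5416 - 1/(-19417 + √(-22332 + (-1628 - 1*5498))) = 5416 - 1/(-19417 + √(-22332 + (-1628 - 5498))) = 5416 - 1/(-19417 + √(-22332 - 7126)) = 5416 - 1/(-19417 + √(-29458)) = 5416 - 1/(-19417 + I*√29458)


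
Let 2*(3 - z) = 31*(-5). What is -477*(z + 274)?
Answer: -338193/2 ≈ -1.6910e+5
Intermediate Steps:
z = 161/2 (z = 3 - 31*(-5)/2 = 3 - 1/2*(-155) = 3 + 155/2 = 161/2 ≈ 80.500)
-477*(z + 274) = -477*(161/2 + 274) = -477*709/2 = -338193/2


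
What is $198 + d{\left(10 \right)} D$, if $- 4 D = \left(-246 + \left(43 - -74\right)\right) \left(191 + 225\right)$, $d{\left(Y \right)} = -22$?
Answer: $-294954$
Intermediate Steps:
$D = 13416$ ($D = - \frac{\left(-246 + \left(43 - -74\right)\right) \left(191 + 225\right)}{4} = - \frac{\left(-246 + \left(43 + 74\right)\right) 416}{4} = - \frac{\left(-246 + 117\right) 416}{4} = - \frac{\left(-129\right) 416}{4} = \left(- \frac{1}{4}\right) \left(-53664\right) = 13416$)
$198 + d{\left(10 \right)} D = 198 - 295152 = -294954$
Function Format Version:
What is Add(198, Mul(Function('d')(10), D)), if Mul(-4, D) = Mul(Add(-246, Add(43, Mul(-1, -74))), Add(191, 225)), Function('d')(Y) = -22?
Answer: -294954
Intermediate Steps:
D = 13416 (D = Mul(Rational(-1, 4), Mul(Add(-246, Add(43, Mul(-1, -74))), Add(191, 225))) = Mul(Rational(-1, 4), Mul(Add(-246, Add(43, 74)), 416)) = Mul(Rational(-1, 4), Mul(Add(-246, 117), 416)) = Mul(Rational(-1, 4), Mul(-129, 416)) = Mul(Rational(-1, 4), -53664) = 13416)
Add(198, Mul(Function('d')(10), D)) = Add(198, Mul(-22, 13416)) = Add(198, -295152) = -294954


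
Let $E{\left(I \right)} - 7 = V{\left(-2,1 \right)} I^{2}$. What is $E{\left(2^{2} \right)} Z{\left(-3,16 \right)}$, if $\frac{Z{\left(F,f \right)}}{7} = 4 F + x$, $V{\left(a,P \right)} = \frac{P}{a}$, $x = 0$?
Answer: $84$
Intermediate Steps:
$E{\left(I \right)} = 7 - \frac{I^{2}}{2}$ ($E{\left(I \right)} = 7 + 1 \frac{1}{-2} I^{2} = 7 + 1 \left(- \frac{1}{2}\right) I^{2} = 7 - \frac{I^{2}}{2}$)
$Z{\left(F,f \right)} = 28 F$ ($Z{\left(F,f \right)} = 7 \left(4 F + 0\right) = 7 \cdot 4 F = 28 F$)
$E{\left(2^{2} \right)} Z{\left(-3,16 \right)} = \left(7 - \frac{\left(2^{2}\right)^{2}}{2}\right) 28 \left(-3\right) = \left(7 - \frac{4^{2}}{2}\right) \left(-84\right) = \left(7 - 8\right) \left(-84\right) = \left(-1\right) \left(-84\right) = 84$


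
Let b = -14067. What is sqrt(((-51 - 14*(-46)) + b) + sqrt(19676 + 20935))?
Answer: sqrt(-13474 + sqrt(40611)) ≈ 115.21*I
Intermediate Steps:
sqrt(((-51 - 14*(-46)) + b) + sqrt(19676 + 20935)) = sqrt(((-51 - 14*(-46)) - 14067) + sqrt(19676 + 20935)) = sqrt(((-51 + 644) - 14067) + sqrt(40611)) = sqrt((593 - 14067) + sqrt(40611)) = sqrt(-13474 + sqrt(40611))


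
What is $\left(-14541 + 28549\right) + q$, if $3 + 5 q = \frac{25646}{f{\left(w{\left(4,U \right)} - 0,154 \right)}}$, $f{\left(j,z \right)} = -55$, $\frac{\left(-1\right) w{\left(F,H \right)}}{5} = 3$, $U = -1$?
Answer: $\frac{3826389}{275} \approx 13914.0$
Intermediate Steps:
$w{\left(F,H \right)} = -15$ ($w{\left(F,H \right)} = \left(-5\right) 3 = -15$)
$q = - \frac{25811}{275}$ ($q = - \frac{3}{5} + \frac{25646 \frac{1}{-55}}{5} = - \frac{3}{5} + \frac{25646 \left(- \frac{1}{55}\right)}{5} = - \frac{3}{5} + \frac{1}{5} \left(- \frac{25646}{55}\right) = - \frac{3}{5} - \frac{25646}{275} = - \frac{25811}{275} \approx -93.858$)
$\left(-14541 + 28549\right) + q = \left(-14541 + 28549\right) - \frac{25811}{275} = 14008 - \frac{25811}{275} = \frac{3826389}{275}$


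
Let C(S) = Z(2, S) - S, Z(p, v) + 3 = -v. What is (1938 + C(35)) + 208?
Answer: 2073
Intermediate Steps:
Z(p, v) = -3 - v
C(S) = -3 - 2*S (C(S) = (-3 - S) - S = -3 - 2*S)
(1938 + C(35)) + 208 = (1938 + (-3 - 2*35)) + 208 = (1938 + (-3 - 70)) + 208 = (1938 - 73) + 208 = 1865 + 208 = 2073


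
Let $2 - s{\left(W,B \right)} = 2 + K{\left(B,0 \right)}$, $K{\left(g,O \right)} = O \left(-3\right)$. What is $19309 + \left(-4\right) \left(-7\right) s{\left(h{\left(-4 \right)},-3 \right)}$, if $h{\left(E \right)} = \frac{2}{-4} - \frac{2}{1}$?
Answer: $19309$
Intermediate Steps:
$K{\left(g,O \right)} = - 3 O$
$h{\left(E \right)} = - \frac{5}{2}$ ($h{\left(E \right)} = 2 \left(- \frac{1}{4}\right) - 2 = - \frac{1}{2} - 2 = - \frac{5}{2}$)
$s{\left(W,B \right)} = 0$ ($s{\left(W,B \right)} = 2 - \left(2 - 0\right) = 2 - \left(2 + 0\right) = 2 - 2 = 0$)
$19309 + \left(-4\right) \left(-7\right) s{\left(h{\left(-4 \right)},-3 \right)} = 19309 + \left(-4\right) \left(-7\right) 0 = 19309 + 28 \cdot 0 = 19309 + 0 = 19309$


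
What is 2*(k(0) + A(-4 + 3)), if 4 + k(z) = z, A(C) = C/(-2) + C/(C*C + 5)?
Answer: -22/3 ≈ -7.3333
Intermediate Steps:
A(C) = -C/2 + C/(5 + C²) (A(C) = C*(-½) + C/(C² + 5) = -C/2 + C/(5 + C²))
k(z) = -4 + z
2*(k(0) + A(-4 + 3)) = 2*((-4 + 0) - (-4 + 3)*(3 + (-4 + 3)²)/(10 + 2*(-4 + 3)²)) = 2*(-4 - 1*(-1)*(3 + (-1)²)/(10 + 2*(-1)²)) = 2*(-4 - 1*(-1)*(3 + 1)/(10 + 2*1)) = 2*(-4 - 1*(-1)*4/(10 + 2)) = 2*(-4 - 1*(-1)*4/12) = 2*(-4 - 1*(-1)*1/12*4) = 2*(-4 + ⅓) = 2*(-11/3) = -22/3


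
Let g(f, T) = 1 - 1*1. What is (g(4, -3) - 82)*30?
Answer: -2460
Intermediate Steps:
g(f, T) = 0 (g(f, T) = 1 - 1 = 0)
(g(4, -3) - 82)*30 = (0 - 82)*30 = -82*30 = -2460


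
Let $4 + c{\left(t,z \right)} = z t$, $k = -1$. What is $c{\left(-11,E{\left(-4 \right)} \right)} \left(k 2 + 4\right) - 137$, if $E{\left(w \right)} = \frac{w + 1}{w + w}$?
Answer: $- \frac{613}{4} \approx -153.25$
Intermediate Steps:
$E{\left(w \right)} = \frac{1 + w}{2 w}$
$c{\left(t,z \right)} = -4 + t z$ ($c{\left(t,z \right)} = -4 + z t = -4 + t z$)
$c{\left(-11,E{\left(-4 \right)} \right)} \left(k 2 + 4\right) - 137 = \left(-4 - 11 \frac{1 - 4}{2 \left(-4\right)}\right) \left(\left(-1\right) 2 + 4\right) - 137 = \left(-4 - 11 \cdot \frac{1}{2} \left(- \frac{1}{4}\right) \left(-3\right)\right) \left(-2 + 4\right) - 137 = \left(-4 - \frac{33}{8}\right) 2 - 137 = \left(- \frac{65}{8}\right) 2 - 137 = - \frac{65}{4} - 137 = - \frac{613}{4}$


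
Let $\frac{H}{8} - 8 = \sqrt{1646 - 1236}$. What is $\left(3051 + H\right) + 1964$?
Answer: $5079 + 8 \sqrt{410} \approx 5241.0$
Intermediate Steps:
$H = 64 + 8 \sqrt{410}$ ($H = 64 + 8 \sqrt{1646 - 1236} = 64 + 8 \sqrt{410} \approx 225.99$)
$\left(3051 + H\right) + 1964 = \left(3051 + \left(64 + 8 \sqrt{410}\right)\right) + 1964 = \left(3115 + 8 \sqrt{410}\right) + 1964 = 5079 + 8 \sqrt{410}$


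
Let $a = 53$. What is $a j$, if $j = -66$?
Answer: $-3498$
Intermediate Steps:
$a j = 53 \left(-66\right) = -3498$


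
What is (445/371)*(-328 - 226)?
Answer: -246530/371 ≈ -664.50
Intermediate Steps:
(445/371)*(-328 - 226) = (445*(1/371))*(-554) = (445/371)*(-554) = -246530/371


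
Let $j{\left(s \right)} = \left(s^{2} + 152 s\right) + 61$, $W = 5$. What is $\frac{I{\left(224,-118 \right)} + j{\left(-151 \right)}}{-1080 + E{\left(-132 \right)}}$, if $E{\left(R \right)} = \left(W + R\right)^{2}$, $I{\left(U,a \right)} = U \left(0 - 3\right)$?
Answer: $- \frac{762}{15049} \approx -0.050635$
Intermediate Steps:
$I{\left(U,a \right)} = - 3 U$ ($I{\left(U,a \right)} = U \left(-3\right) = - 3 U$)
$j{\left(s \right)} = 61 + s^{2} + 152 s$
$E{\left(R \right)} = \left(5 + R\right)^{2}$
$\frac{I{\left(224,-118 \right)} + j{\left(-151 \right)}}{-1080 + E{\left(-132 \right)}} = \frac{\left(-3\right) 224 + \left(61 + \left(-151\right)^{2} + 152 \left(-151\right)\right)}{-1080 + \left(5 - 132\right)^{2}} = \frac{-672 + \left(61 + 22801 - 22952\right)}{-1080 + \left(-127\right)^{2}} = \frac{-672 - 90}{-1080 + 16129} = - \frac{762}{15049}$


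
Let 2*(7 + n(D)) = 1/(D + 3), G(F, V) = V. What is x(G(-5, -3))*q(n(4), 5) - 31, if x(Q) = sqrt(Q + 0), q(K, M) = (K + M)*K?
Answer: -31 + 2619*I*sqrt(3)/196 ≈ -31.0 + 23.144*I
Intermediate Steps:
n(D) = -7 + 1/(2*(3 + D)) (n(D) = -7 + 1/(2*(D + 3)) = -7 + 1/(2*(3 + D)))
q(K, M) = K*(K + M)
x(Q) = sqrt(Q)
x(G(-5, -3))*q(n(4), 5) - 31 = sqrt(-3)*(((-41 - 14*4)/(2*(3 + 4)))*((-41 - 14*4)/(2*(3 + 4)) + 5)) - 31 = (I*sqrt(3))*(((1/2)*(-41 - 56)/7)*((1/2)*(-41 - 56)/7 + 5)) - 31 = (I*sqrt(3))*(((1/2)*(1/7)*(-97))*((1/2)*(1/7)*(-97) + 5)) - 31 = (I*sqrt(3))*(-97*(-97/14 + 5)/14) - 31 = (I*sqrt(3))*(-97/14*(-27/14)) - 31 = (I*sqrt(3))*(2619/196) - 31 = 2619*I*sqrt(3)/196 - 31 = -31 + 2619*I*sqrt(3)/196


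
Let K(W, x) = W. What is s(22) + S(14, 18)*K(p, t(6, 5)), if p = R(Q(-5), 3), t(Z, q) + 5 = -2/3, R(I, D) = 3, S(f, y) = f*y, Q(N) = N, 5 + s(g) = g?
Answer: 773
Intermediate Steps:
s(g) = -5 + g
t(Z, q) = -17/3 (t(Z, q) = -5 - 2/3 = -5 - 2*⅓ = -5 - ⅔ = -17/3)
p = 3
s(22) + S(14, 18)*K(p, t(6, 5)) = (-5 + 22) + (14*18)*3 = 17 + 252*3 = 17 + 756 = 773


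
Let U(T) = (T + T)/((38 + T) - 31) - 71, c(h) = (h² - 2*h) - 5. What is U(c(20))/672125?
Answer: -12496/121654625 ≈ -0.00010272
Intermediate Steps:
c(h) = -5 + h² - 2*h
U(T) = -71 + 2*T/(7 + T) (U(T) = (2*T)/(7 + T) - 71 = 2*T/(7 + T) - 71 = -71 + 2*T/(7 + T))
U(c(20))/672125 = ((-497 - 69*(-5 + 20² - 2*20))/(7 + (-5 + 20² - 2*20)))/672125 = ((-497 - 69*(-5 + 400 - 40))/(7 + (-5 + 400 - 40)))*(1/672125) = ((-497 - 69*355)/(7 + 355))*(1/672125) = ((-497 - 24495)/362)*(1/672125) = ((1/362)*(-24992))*(1/672125) = -12496/181*1/672125 = -12496/121654625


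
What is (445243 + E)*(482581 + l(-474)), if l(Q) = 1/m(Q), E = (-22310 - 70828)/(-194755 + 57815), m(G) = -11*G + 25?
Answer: 7707556362531164894/35871433 ≈ 2.1487e+11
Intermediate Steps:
m(G) = 25 - 11*G
E = 46569/68470 (E = -93138/(-136940) = -93138*(-1/136940) = 46569/68470 ≈ 0.68014)
l(Q) = 1/(25 - 11*Q)
(445243 + E)*(482581 + l(-474)) = (445243 + 46569/68470)*(482581 - 1/(-25 + 11*(-474))) = 30485834779*(482581 - 1/(-25 - 5214))/68470 = 30485834779*(482581 - 1/(-5239))/68470 = 30485834779*(482581 - 1*(-1/5239))/68470 = 30485834779*(482581 + 1/5239)/68470 = (30485834779/68470)*(2528241860/5239) = 7707556362531164894/35871433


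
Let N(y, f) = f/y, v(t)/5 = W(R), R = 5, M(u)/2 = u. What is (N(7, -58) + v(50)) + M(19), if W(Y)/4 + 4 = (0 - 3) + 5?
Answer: -72/7 ≈ -10.286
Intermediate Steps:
M(u) = 2*u
W(Y) = -8 (W(Y) = -16 + 4*((0 - 3) + 5) = -16 + 4*(-3 + 5) = -16 + 4*2 = -16 + 8 = -8)
v(t) = -40 (v(t) = 5*(-8) = -40)
(N(7, -58) + v(50)) + M(19) = (-58/7 - 40) + 2*19 = (-58*⅐ - 40) + 38 = (-58/7 - 40) + 38 = -338/7 + 38 = -72/7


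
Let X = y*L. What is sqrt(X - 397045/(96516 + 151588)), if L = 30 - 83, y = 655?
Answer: I*sqrt(534250245622530)/124052 ≈ 186.32*I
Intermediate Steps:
L = -53
X = -34715 (X = 655*(-53) = -34715)
sqrt(X - 397045/(96516 + 151588)) = sqrt(-34715 - 397045/(96516 + 151588)) = sqrt(-34715 - 397045/248104) = sqrt(-8613327405/248104) = I*sqrt(534250245622530)/124052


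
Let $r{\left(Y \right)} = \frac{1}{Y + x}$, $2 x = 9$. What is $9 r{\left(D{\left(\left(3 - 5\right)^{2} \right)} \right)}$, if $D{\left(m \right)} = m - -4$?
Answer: $\frac{18}{25} \approx 0.72$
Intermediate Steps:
$x = \frac{9}{2}$ ($x = \frac{1}{2} \cdot 9 = \frac{9}{2} \approx 4.5$)
$D{\left(m \right)} = 4 + m$ ($D{\left(m \right)} = m + 4 = 4 + m$)
$r{\left(Y \right)} = \frac{1}{\frac{9}{2} + Y}$ ($r{\left(Y \right)} = \frac{1}{Y + \frac{9}{2}} = \frac{1}{\frac{9}{2} + Y}$)
$9 r{\left(D{\left(\left(3 - 5\right)^{2} \right)} \right)} = 9 \frac{2}{9 + 2 \left(4 + \left(3 - 5\right)^{2}\right)} = 9 \frac{2}{9 + 2 \left(4 + \left(-2\right)^{2}\right)} = 9 \frac{2}{9 + 2 \left(4 + 4\right)} = 9 \frac{2}{9 + 2 \cdot 8} = 9 \frac{2}{9 + 16} = 9 \cdot \frac{2}{25} = \frac{18}{25}$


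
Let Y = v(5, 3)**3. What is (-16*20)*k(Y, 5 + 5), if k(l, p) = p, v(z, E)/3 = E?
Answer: -3200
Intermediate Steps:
v(z, E) = 3*E
Y = 729 (Y = (3*3)**3 = 9**3 = 729)
(-16*20)*k(Y, 5 + 5) = (-16*20)*(5 + 5) = -320*10 = -3200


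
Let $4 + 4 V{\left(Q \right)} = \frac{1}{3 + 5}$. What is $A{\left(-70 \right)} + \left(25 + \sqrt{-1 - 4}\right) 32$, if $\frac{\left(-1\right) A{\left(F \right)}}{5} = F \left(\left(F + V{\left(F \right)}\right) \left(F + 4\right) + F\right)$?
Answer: $\frac{12925425}{8} + 32 i \sqrt{5} \approx 1.6157 \cdot 10^{6} + 71.554 i$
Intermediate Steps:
$V{\left(Q \right)} = - \frac{31}{32}$ ($V{\left(Q \right)} = -1 + \frac{1}{4 \left(3 + 5\right)} = -1 + \frac{1}{4 \cdot 8} = -1 + \frac{1}{4} \cdot \frac{1}{8} = -1 + \frac{1}{32} = - \frac{31}{32}$)
$A{\left(F \right)} = - 5 F \left(F + \left(4 + F\right) \left(- \frac{31}{32} + F\right)\right)$ ($A{\left(F \right)} = - 5 F \left(\left(F - \frac{31}{32}\right) \left(F + 4\right) + F\right) = - 5 F \left(\left(- \frac{31}{32} + F\right) \left(4 + F\right) + F\right) = - 5 F \left(\left(4 + F\right) \left(- \frac{31}{32} + F\right) + F\right) = - 5 F \left(F + \left(4 + F\right) \left(- \frac{31}{32} + F\right)\right)$)
$A{\left(-70 \right)} + \left(25 + \sqrt{-1 - 4}\right) 32 = \frac{5}{32} \left(-70\right) \left(124 - -9030 - 32 \left(-70\right)^{2}\right) + \left(25 + \sqrt{-1 - 4}\right) 32 = \frac{5}{32} \left(-70\right) \left(124 + 9030 - 156800\right) + \left(25 + \sqrt{-5}\right) 32 = \frac{5}{32} \left(-70\right) \left(124 + 9030 - 156800\right) + \left(25 + i \sqrt{5}\right) 32 = \frac{5}{32} \left(-70\right) \left(-147646\right) + \left(800 + 32 i \sqrt{5}\right) = \frac{12919025}{8} + \left(800 + 32 i \sqrt{5}\right) = \frac{12925425}{8} + 32 i \sqrt{5}$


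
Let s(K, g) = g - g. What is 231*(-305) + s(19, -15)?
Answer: -70455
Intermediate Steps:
s(K, g) = 0
231*(-305) + s(19, -15) = 231*(-305) + 0 = -70455 + 0 = -70455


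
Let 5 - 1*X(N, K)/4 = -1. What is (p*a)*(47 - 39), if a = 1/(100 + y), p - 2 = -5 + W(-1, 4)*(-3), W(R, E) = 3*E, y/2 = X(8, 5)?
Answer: -78/37 ≈ -2.1081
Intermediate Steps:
X(N, K) = 24 (X(N, K) = 20 - 4*(-1) = 20 + 4 = 24)
y = 48 (y = 2*24 = 48)
p = -39 (p = 2 + (-5 + (3*4)*(-3)) = 2 + (-5 + 12*(-3)) = 2 + (-5 - 36) = 2 - 41 = -39)
a = 1/148 (a = 1/(100 + 48) = 1/148 ≈ 0.0067568)
(p*a)*(47 - 39) = (-39*1/148)*(47 - 39) = -39/148*8 = -78/37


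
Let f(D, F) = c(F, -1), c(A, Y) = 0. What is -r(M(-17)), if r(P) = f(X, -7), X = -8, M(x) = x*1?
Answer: 0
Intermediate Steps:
M(x) = x
f(D, F) = 0
r(P) = 0
-r(M(-17)) = -1*0 = 0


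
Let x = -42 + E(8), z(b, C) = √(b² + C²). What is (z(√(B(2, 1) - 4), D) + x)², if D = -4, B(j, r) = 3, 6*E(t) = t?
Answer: 15019/9 - 244*√15/3 ≈ 1353.8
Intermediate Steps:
E(t) = t/6
z(b, C) = √(C² + b²)
x = -122/3 (x = -42 + (⅙)*8 = -42 + 4/3 = -122/3 ≈ -40.667)
(z(√(B(2, 1) - 4), D) + x)² = (√((-4)² + (√(3 - 4))²) - 122/3)² = (√(16 + (√(-1))²) - 122/3)² = (√(16 + I²) - 122/3)² = (√(16 - 1) - 122/3)² = (√15 - 122/3)² = (-122/3 + √15)²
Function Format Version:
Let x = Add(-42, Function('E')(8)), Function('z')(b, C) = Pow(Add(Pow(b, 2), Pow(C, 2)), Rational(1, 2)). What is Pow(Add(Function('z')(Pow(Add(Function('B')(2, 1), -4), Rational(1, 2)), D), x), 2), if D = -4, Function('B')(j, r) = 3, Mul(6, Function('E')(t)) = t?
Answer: Add(Rational(15019, 9), Mul(Rational(-244, 3), Pow(15, Rational(1, 2)))) ≈ 1353.8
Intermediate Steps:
Function('E')(t) = Mul(Rational(1, 6), t)
Function('z')(b, C) = Pow(Add(Pow(C, 2), Pow(b, 2)), Rational(1, 2))
x = Rational(-122, 3) (x = Add(-42, Mul(Rational(1, 6), 8)) = Add(-42, Rational(4, 3)) = Rational(-122, 3) ≈ -40.667)
Pow(Add(Function('z')(Pow(Add(Function('B')(2, 1), -4), Rational(1, 2)), D), x), 2) = Pow(Add(Pow(Add(Pow(-4, 2), Pow(Pow(Add(3, -4), Rational(1, 2)), 2)), Rational(1, 2)), Rational(-122, 3)), 2) = Pow(Add(Pow(Add(16, Pow(Pow(-1, Rational(1, 2)), 2)), Rational(1, 2)), Rational(-122, 3)), 2) = Pow(Add(Pow(Add(16, Pow(I, 2)), Rational(1, 2)), Rational(-122, 3)), 2) = Pow(Add(Pow(Add(16, -1), Rational(1, 2)), Rational(-122, 3)), 2) = Pow(Add(Pow(15, Rational(1, 2)), Rational(-122, 3)), 2) = Pow(Add(Rational(-122, 3), Pow(15, Rational(1, 2))), 2)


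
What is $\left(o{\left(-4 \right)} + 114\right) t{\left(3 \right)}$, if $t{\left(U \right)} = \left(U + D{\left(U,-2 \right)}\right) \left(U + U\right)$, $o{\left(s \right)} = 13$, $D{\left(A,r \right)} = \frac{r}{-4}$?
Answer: $2667$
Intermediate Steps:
$D{\left(A,r \right)} = - \frac{r}{4}$ ($D{\left(A,r \right)} = r \left(- \frac{1}{4}\right) = - \frac{r}{4}$)
$t{\left(U \right)} = 2 U \left(\frac{1}{2} + U\right)$ ($t{\left(U \right)} = \left(U - - \frac{1}{2}\right) \left(U + U\right) = \left(U + \frac{1}{2}\right) 2 U = \left(\frac{1}{2} + U\right) 2 U = 2 U \left(\frac{1}{2} + U\right)$)
$\left(o{\left(-4 \right)} + 114\right) t{\left(3 \right)} = \left(13 + 114\right) 3 \left(1 + 2 \cdot 3\right) = 127 \cdot 3 \left(1 + 6\right) = 127 \cdot 3 \cdot 7 = 127 \cdot 21 = 2667$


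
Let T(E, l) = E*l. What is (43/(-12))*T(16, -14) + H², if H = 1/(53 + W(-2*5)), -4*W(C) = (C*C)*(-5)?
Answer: 76295075/95052 ≈ 802.67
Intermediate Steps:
W(C) = 5*C²/4 (W(C) = -C*C*(-5)/4 = -C²*(-5)/4 = -(-5)*C²/4 = 5*C²/4)
H = 1/178 (H = 1/(53 + 5*(-2*5)²/4) = 1/(53 + (5/4)*(-10)²) = 1/(53 + (5/4)*100) = 1/(53 + 125) = 1/178 ≈ 0.0056180)
(43/(-12))*T(16, -14) + H² = (43/(-12))*(16*(-14)) + (1/178)² = (43*(-1/12))*(-224) + 1/31684 = -43/12*(-224) + 1/31684 = 2408/3 + 1/31684 = 76295075/95052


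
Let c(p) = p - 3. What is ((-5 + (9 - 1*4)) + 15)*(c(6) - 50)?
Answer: -705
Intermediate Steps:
c(p) = -3 + p
((-5 + (9 - 1*4)) + 15)*(c(6) - 50) = ((-5 + (9 - 1*4)) + 15)*((-3 + 6) - 50) = ((-5 + (9 - 4)) + 15)*(3 - 50) = ((-5 + 5) + 15)*(-47) = (0 + 15)*(-47) = 15*(-47) = -705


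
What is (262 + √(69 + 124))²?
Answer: (262 + √193)² ≈ 76117.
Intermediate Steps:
(262 + √(69 + 124))² = (262 + √193)²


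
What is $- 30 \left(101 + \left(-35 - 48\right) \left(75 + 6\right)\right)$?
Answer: $198660$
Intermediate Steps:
$- 30 \left(101 + \left(-35 - 48\right) \left(75 + 6\right)\right) = - 30 \left(101 - 6723\right) = \left(-30\right) \left(-6622\right) = 198660$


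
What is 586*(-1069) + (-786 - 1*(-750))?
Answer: -626470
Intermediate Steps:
586*(-1069) + (-786 - 1*(-750)) = -626434 + (-786 + 750) = -626434 - 36 = -626470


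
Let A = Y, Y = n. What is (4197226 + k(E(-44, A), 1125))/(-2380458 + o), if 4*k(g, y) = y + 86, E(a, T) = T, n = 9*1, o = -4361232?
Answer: -1119341/1797784 ≈ -0.62262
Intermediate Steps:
n = 9
Y = 9
A = 9
k(g, y) = 43/2 + y/4 (k(g, y) = (y + 86)/4 = (86 + y)/4 = 43/2 + y/4)
(4197226 + k(E(-44, A), 1125))/(-2380458 + o) = (4197226 + (43/2 + (1/4)*1125))/(-2380458 - 4361232) = (4197226 + (43/2 + 1125/4))/(-6741690) = (4197226 + 1211/4)*(-1/6741690) = (16790115/4)*(-1/6741690) = -1119341/1797784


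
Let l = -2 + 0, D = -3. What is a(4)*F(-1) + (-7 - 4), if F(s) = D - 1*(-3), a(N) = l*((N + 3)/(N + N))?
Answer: -11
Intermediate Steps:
l = -2
a(N) = -(3 + N)/N (a(N) = -2*(N + 3)/(N + N) = -2*(3 + N)/(2*N) = -2*(3 + N)*1/(2*N) = -(3 + N)/N)
F(s) = 0 (F(s) = -3 - 1*(-3) = -3 + 3 = 0)
a(4)*F(-1) + (-7 - 4) = ((-3 - 1*4)/4)*0 + (-7 - 4) = ((-3 - 4)/4)*0 - 11 = ((¼)*(-7))*0 - 11 = -7/4*0 - 11 = 0 - 11 = -11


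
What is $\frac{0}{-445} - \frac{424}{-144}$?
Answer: $\frac{53}{18} \approx 2.9444$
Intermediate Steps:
$\frac{0}{-445} - \frac{424}{-144} = 0 \left(- \frac{1}{445}\right) - - \frac{53}{18} = 0 + \frac{53}{18} = \frac{53}{18}$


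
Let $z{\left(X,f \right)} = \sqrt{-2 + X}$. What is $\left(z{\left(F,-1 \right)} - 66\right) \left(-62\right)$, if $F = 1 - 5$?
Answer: $4092 - 62 i \sqrt{6} \approx 4092.0 - 151.87 i$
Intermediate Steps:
$F = -4$
$\left(z{\left(F,-1 \right)} - 66\right) \left(-62\right) = \left(\sqrt{-2 - 4} - 66\right) \left(-62\right) = \left(\sqrt{-6} - 66\right) \left(-62\right) = \left(i \sqrt{6} - 66\right) \left(-62\right) = \left(-66 + i \sqrt{6}\right) \left(-62\right) = 4092 - 62 i \sqrt{6}$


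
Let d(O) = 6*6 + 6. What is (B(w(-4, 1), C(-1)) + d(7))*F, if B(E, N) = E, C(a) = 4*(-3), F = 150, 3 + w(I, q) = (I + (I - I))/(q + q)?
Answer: 5550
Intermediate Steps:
w(I, q) = -3 + I/(2*q) (w(I, q) = -3 + (I + (I - I))/(q + q) = -3 + (I + 0)/((2*q)) = -3 + I*(1/(2*q)) = -3 + I/(2*q))
C(a) = -12
d(O) = 42 (d(O) = 36 + 6 = 42)
(B(w(-4, 1), C(-1)) + d(7))*F = ((-3 + (½)*(-4)/1) + 42)*150 = ((-3 + (½)*(-4)*1) + 42)*150 = ((-3 - 2) + 42)*150 = (-5 + 42)*150 = 37*150 = 5550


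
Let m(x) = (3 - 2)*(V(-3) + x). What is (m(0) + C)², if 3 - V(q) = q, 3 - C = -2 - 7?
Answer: 324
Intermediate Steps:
C = 12 (C = 3 - (-2 - 7) = 3 - 1*(-9) = 3 + 9 = 12)
V(q) = 3 - q
m(x) = 6 + x (m(x) = (3 - 2)*((3 - 1*(-3)) + x) = 1*((3 + 3) + x) = 1*(6 + x) = 6 + x)
(m(0) + C)² = ((6 + 0) + 12)² = (6 + 12)² = 18² = 324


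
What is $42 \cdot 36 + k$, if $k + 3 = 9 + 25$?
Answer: $1543$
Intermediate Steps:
$k = 31$ ($k = -3 + \left(9 + 25\right) = -3 + 34 = 31$)
$42 \cdot 36 + k = 42 \cdot 36 + 31 = 1512 + 31 = 1543$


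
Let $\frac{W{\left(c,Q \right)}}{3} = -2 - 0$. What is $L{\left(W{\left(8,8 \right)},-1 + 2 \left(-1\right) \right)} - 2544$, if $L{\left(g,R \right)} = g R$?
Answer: $-2526$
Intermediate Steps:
$W{\left(c,Q \right)} = -6$ ($W{\left(c,Q \right)} = 3 \left(-2 - 0\right) = 3 \left(-2 + 0\right) = 3 \left(-2\right) = -6$)
$L{\left(g,R \right)} = R g$
$L{\left(W{\left(8,8 \right)},-1 + 2 \left(-1\right) \right)} - 2544 = \left(-1 + 2 \left(-1\right)\right) \left(-6\right) - 2544 = \left(-1 - 2\right) \left(-6\right) - 2544 = \left(-3\right) \left(-6\right) - 2544 = 18 - 2544 = -2526$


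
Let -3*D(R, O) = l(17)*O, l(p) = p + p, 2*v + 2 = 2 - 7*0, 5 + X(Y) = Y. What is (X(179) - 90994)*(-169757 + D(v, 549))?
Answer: 15982412780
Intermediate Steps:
X(Y) = -5 + Y
v = 0 (v = -1 + (2 - 7*0)/2 = -1 + (2 + 0)/2 = -1 + (½)*2 = -1 + 1 = 0)
l(p) = 2*p
D(R, O) = -34*O/3 (D(R, O) = -2*17*O/3 = -34*O/3)
(X(179) - 90994)*(-169757 + D(v, 549)) = ((-5 + 179) - 90994)*(-169757 - 34/3*549) = (174 - 90994)*(-169757 - 6222) = -90820*(-175979) = 15982412780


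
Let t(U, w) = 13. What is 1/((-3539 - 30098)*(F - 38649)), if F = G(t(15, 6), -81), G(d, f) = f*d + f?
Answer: 1/1338180771 ≈ 7.4728e-10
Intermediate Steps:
G(d, f) = f + d*f (G(d, f) = d*f + f = f + d*f)
F = -1134 (F = -81*(1 + 13) = -81*14 = -1134)
1/((-3539 - 30098)*(F - 38649)) = 1/((-3539 - 30098)*(-1134 - 38649)) = 1/(-33637*(-39783)) = 1/1338180771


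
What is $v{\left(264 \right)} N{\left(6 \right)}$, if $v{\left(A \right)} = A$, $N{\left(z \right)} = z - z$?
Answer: $0$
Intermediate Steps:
$N{\left(z \right)} = 0$
$v{\left(264 \right)} N{\left(6 \right)} = 264 \cdot 0 = 0$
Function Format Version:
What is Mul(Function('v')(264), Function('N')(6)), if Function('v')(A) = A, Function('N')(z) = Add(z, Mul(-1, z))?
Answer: 0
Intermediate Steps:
Function('N')(z) = 0
Mul(Function('v')(264), Function('N')(6)) = Mul(264, 0) = 0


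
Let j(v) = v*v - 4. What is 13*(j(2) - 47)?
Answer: -611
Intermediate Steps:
j(v) = -4 + v**2 (j(v) = v**2 - 4 = -4 + v**2)
13*(j(2) - 47) = 13*((-4 + 2**2) - 47) = 13*((-4 + 4) - 47) = 13*(0 - 47) = 13*(-47) = -611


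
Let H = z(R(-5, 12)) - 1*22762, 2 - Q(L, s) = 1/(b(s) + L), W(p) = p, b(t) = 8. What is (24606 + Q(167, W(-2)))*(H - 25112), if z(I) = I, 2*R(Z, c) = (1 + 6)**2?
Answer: -412118077901/350 ≈ -1.1775e+9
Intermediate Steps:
R(Z, c) = 49/2 (R(Z, c) = (1 + 6)**2/2 = (1/2)*7**2 = (1/2)*49 = 49/2)
Q(L, s) = 2 - 1/(8 + L)
H = -45475/2 (H = 49/2 - 1*22762 = 49/2 - 22762 = -45475/2 ≈ -22738.)
(24606 + Q(167, W(-2)))*(H - 25112) = (24606 + (15 + 2*167)/(8 + 167))*(-45475/2 - 25112) = (24606 + (15 + 334)/175)*(-95699/2) = (24606 + (1/175)*349)*(-95699/2) = (24606 + 349/175)*(-95699/2) = (4306399/175)*(-95699/2) = -412118077901/350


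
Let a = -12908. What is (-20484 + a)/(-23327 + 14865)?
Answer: 16696/4231 ≈ 3.9461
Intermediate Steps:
(-20484 + a)/(-23327 + 14865) = (-20484 - 12908)/(-23327 + 14865) = -33392/(-8462) = -33392*(-1/8462) = 16696/4231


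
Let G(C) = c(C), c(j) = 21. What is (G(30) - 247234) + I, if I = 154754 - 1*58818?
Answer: -151277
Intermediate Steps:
G(C) = 21
I = 95936 (I = 154754 - 58818 = 95936)
(G(30) - 247234) + I = (21 - 247234) + 95936 = -247213 + 95936 = -151277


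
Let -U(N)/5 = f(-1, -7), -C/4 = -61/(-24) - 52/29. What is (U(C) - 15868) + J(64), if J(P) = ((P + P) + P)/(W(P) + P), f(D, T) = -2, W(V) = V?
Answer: -31713/2 ≈ -15857.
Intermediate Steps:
C = -521/174 (C = -4*(-61/(-24) - 52/29) = -4*(-61*(-1/24) - 52*1/29) = -4*(61/24 - 52/29) = -4*521/696 = -521/174 ≈ -2.9943)
U(N) = 10 (U(N) = -5*(-2) = 10)
J(P) = 3/2 (J(P) = ((P + P) + P)/(P + P) = (2*P + P)/((2*P)) = (3*P)*(1/(2*P)) = 3/2)
(U(C) - 15868) + J(64) = (10 - 15868) + 3/2 = -15858 + 3/2 = -31713/2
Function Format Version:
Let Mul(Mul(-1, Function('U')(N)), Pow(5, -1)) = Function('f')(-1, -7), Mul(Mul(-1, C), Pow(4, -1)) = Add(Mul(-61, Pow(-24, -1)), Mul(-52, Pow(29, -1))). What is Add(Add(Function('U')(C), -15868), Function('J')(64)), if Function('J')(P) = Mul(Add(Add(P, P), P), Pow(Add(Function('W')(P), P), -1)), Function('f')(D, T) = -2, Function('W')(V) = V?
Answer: Rational(-31713, 2) ≈ -15857.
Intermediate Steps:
C = Rational(-521, 174) (C = Mul(-4, Add(Mul(-61, Pow(-24, -1)), Mul(-52, Pow(29, -1)))) = Mul(-4, Add(Mul(-61, Rational(-1, 24)), Mul(-52, Rational(1, 29)))) = Mul(-4, Add(Rational(61, 24), Rational(-52, 29))) = Mul(-4, Rational(521, 696)) = Rational(-521, 174) ≈ -2.9943)
Function('U')(N) = 10 (Function('U')(N) = Mul(-5, -2) = 10)
Function('J')(P) = Rational(3, 2) (Function('J')(P) = Mul(Add(Add(P, P), P), Pow(Add(P, P), -1)) = Mul(Add(Mul(2, P), P), Pow(Mul(2, P), -1)) = Mul(Mul(3, P), Mul(Rational(1, 2), Pow(P, -1))) = Rational(3, 2))
Add(Add(Function('U')(C), -15868), Function('J')(64)) = Add(Add(10, -15868), Rational(3, 2)) = Add(-15858, Rational(3, 2)) = Rational(-31713, 2)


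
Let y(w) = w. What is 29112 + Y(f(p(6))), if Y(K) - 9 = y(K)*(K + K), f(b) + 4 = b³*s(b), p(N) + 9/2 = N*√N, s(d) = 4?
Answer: 1637970403/2 - 319679460*√6 ≈ 3.5934e+7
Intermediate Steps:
p(N) = -9/2 + N^(3/2) (p(N) = -9/2 + N*√N = -9/2 + N^(3/2))
f(b) = -4 + 4*b³ (f(b) = -4 + b³*4 = -4 + 4*b³)
Y(K) = 9 + 2*K² (Y(K) = 9 + K*(K + K) = 9 + K*(2*K) = 9 + 2*K²)
29112 + Y(f(p(6))) = 29112 + (9 + 2*(-4 + 4*(-9/2 + 6^(3/2))³)²) = 29112 + (9 + 2*(-4 + 4*(-9/2 + 6*√6)³)²) = 29121 + 2*(-4 + 4*(-9/2 + 6*√6)³)²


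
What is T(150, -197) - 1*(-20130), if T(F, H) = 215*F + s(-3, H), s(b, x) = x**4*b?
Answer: -4518363063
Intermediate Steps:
s(b, x) = b*x**4
T(F, H) = -3*H**4 + 215*F (T(F, H) = 215*F - 3*H**4 = -3*H**4 + 215*F)
T(150, -197) - 1*(-20130) = (-3*(-197)**4 + 215*150) - 1*(-20130) = (-3*1506138481 + 32250) + 20130 = (-4518415443 + 32250) + 20130 = -4518383193 + 20130 = -4518363063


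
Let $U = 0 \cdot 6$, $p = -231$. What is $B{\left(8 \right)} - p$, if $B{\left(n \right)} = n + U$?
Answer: $239$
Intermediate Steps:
$U = 0$
$B{\left(n \right)} = n$ ($B{\left(n \right)} = n + 0 = n$)
$B{\left(8 \right)} - p = 8 - -231 = 8 + 231 = 239$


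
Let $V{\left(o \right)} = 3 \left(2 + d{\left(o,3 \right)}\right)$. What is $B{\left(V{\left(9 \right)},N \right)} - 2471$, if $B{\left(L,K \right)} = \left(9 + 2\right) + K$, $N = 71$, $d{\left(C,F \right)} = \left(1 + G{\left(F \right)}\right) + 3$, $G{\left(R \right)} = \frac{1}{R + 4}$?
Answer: $-2389$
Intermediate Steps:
$G{\left(R \right)} = \frac{1}{4 + R}$
$d{\left(C,F \right)} = 4 + \frac{1}{4 + F}$ ($d{\left(C,F \right)} = \left(1 + \frac{1}{4 + F}\right) + 3 = 4 + \frac{1}{4 + F}$)
$V{\left(o \right)} = \frac{129}{7}$ ($V{\left(o \right)} = 3 \left(2 + \frac{17 + 4 \cdot 3}{4 + 3}\right) = 3 \left(2 + \frac{17 + 12}{7}\right) = 3 \left(2 + \frac{1}{7} \cdot 29\right) = 3 \left(2 + \frac{29}{7}\right) = 3 \cdot \frac{43}{7} = \frac{129}{7}$)
$B{\left(L,K \right)} = 11 + K$
$B{\left(V{\left(9 \right)},N \right)} - 2471 = \left(11 + 71\right) - 2471 = 82 - 2471 = -2389$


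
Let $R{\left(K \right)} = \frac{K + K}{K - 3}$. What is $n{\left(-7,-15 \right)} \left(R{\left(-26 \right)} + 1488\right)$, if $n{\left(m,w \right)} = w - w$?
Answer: $0$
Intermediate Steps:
$n{\left(m,w \right)} = 0$
$R{\left(K \right)} = \frac{2 K}{-3 + K}$
$n{\left(-7,-15 \right)} \left(R{\left(-26 \right)} + 1488\right) = 0 \left(2 \left(-26\right) \frac{1}{-3 - 26} + 1488\right) = 0 \left(2 \left(-26\right) \frac{1}{-29} + 1488\right) = 0 \left(2 \left(-26\right) \left(- \frac{1}{29}\right) + 1488\right) = 0 \left(\frac{52}{29} + 1488\right) = 0 \cdot \frac{43204}{29} = 0$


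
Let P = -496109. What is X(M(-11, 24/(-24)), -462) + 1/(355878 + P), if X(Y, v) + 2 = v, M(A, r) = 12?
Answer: -65067185/140231 ≈ -464.00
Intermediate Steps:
X(Y, v) = -2 + v
X(M(-11, 24/(-24)), -462) + 1/(355878 + P) = (-2 - 462) + 1/(355878 - 496109) = -464 + 1/(-140231) = -464 - 1/140231 = -65067185/140231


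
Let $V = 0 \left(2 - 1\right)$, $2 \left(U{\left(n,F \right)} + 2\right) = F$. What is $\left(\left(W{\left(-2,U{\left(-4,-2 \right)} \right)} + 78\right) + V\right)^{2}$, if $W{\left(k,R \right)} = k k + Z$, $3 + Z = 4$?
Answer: $6889$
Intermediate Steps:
$Z = 1$ ($Z = -3 + 4 = 1$)
$U{\left(n,F \right)} = -2 + \frac{F}{2}$
$W{\left(k,R \right)} = 1 + k^{2}$ ($W{\left(k,R \right)} = k k + 1 = k^{2} + 1 = 1 + k^{2}$)
$V = 0$ ($V = 0 \cdot 1 = 0$)
$\left(\left(W{\left(-2,U{\left(-4,-2 \right)} \right)} + 78\right) + V\right)^{2} = \left(\left(\left(1 + \left(-2\right)^{2}\right) + 78\right) + 0\right)^{2} = \left(\left(\left(1 + 4\right) + 78\right) + 0\right)^{2} = \left(\left(5 + 78\right) + 0\right)^{2} = \left(83 + 0\right)^{2} = 83^{2} = 6889$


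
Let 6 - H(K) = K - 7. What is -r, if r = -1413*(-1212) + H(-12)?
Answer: -1712581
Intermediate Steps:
H(K) = 13 - K (H(K) = 6 - (K - 7) = 6 - (-7 + K) = 6 + (7 - K) = 13 - K)
r = 1712581 (r = -1413*(-1212) + (13 - 1*(-12)) = 1712556 + (13 + 12) = 1712556 + 25 = 1712581)
-r = -1*1712581 = -1712581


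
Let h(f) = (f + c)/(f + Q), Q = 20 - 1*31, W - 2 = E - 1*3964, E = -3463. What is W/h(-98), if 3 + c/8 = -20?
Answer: -269775/94 ≈ -2869.9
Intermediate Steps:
c = -184 (c = -24 + 8*(-20) = -24 - 160 = -184)
W = -7425 (W = 2 + (-3463 - 1*3964) = 2 + (-3463 - 3964) = 2 - 7427 = -7425)
Q = -11 (Q = 20 - 31 = -11)
h(f) = (-184 + f)/(-11 + f) (h(f) = (f - 184)/(f - 11) = (-184 + f)/(-11 + f))
W/h(-98) = -7425*(-11 - 98)/(-184 - 98) = -7425/(-282/(-109)) = -7425/((-1/109*(-282))) = -7425/282/109 = -7425*109/282 = -269775/94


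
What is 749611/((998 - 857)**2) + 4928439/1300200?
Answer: 357542172653/8616425400 ≈ 41.495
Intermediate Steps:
749611/((998 - 857)**2) + 4928439/1300200 = 749611/(141**2) + 4928439*(1/1300200) = 749611/19881 + 1642813/433400 = 357542172653/8616425400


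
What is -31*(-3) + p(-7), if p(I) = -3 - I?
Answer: 97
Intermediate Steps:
-31*(-3) + p(-7) = -31*(-3) + (-3 - 1*(-7)) = 93 + (-3 + 7) = 93 + 4 = 97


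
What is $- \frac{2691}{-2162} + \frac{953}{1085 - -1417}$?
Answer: $\frac{95579}{58797} \approx 1.6256$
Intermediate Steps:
$- \frac{2691}{-2162} + \frac{953}{1085 - -1417} = \left(-2691\right) \left(- \frac{1}{2162}\right) + \frac{953}{1085 + 1417} = \frac{117}{94} + \frac{953}{2502} = \frac{95579}{58797}$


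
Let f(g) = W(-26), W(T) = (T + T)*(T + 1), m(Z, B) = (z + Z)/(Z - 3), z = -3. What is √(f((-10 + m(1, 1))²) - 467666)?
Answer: I*√466366 ≈ 682.91*I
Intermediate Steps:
m(Z, B) = 1 (m(Z, B) = (-3 + Z)/(Z - 3) = (-3 + Z)/(-3 + Z) = 1)
W(T) = 2*T*(1 + T) (W(T) = (2*T)*(1 + T) = 2*T*(1 + T))
f(g) = 1300 (f(g) = 2*(-26)*(1 - 26) = 2*(-26)*(-25) = 1300)
√(f((-10 + m(1, 1))²) - 467666) = √(1300 - 467666) = √(-466366) = I*√466366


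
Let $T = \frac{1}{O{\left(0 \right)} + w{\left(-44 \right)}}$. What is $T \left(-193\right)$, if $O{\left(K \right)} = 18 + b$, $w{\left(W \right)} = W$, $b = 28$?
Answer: $- \frac{193}{2} \approx -96.5$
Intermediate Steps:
$O{\left(K \right)} = 46$ ($O{\left(K \right)} = 18 + 28 = 46$)
$T = \frac{1}{2}$ ($T = \frac{1}{46 - 44} = \frac{1}{2} \approx 0.5$)
$T \left(-193\right) = \frac{1}{2} \left(-193\right) = - \frac{193}{2}$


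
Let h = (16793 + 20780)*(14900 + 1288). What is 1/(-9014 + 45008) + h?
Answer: 21892692673657/35994 ≈ 6.0823e+8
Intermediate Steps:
h = 608231724 (h = 37573*16188 = 608231724)
1/(-9014 + 45008) + h = 1/(-9014 + 45008) + 608231724 = 1/35994 + 608231724 = 21892692673657/35994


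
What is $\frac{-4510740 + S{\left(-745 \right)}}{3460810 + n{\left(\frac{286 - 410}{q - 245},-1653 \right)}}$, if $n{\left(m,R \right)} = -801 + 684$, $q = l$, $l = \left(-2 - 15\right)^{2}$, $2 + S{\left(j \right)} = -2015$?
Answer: $- \frac{4512757}{3460693} \approx -1.304$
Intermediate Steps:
$S{\left(j \right)} = -2017$ ($S{\left(j \right)} = -2 - 2015 = -2017$)
$l = 289$ ($l = \left(-17\right)^{2} = 289$)
$q = 289$
$n{\left(m,R \right)} = -117$
$\frac{-4510740 + S{\left(-745 \right)}}{3460810 + n{\left(\frac{286 - 410}{q - 245},-1653 \right)}} = \frac{-4510740 - 2017}{3460810 - 117} = - \frac{4512757}{3460693}$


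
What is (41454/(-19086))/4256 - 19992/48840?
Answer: -1613070529/3935787680 ≈ -0.40985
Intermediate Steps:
(41454/(-19086))/4256 - 19992/48840 = (41454*(-1/19086))*(1/4256) - 19992*1/48840 = -6909/3181*1/4256 - 833/2035 = -987/1934048 - 833/2035 = -1613070529/3935787680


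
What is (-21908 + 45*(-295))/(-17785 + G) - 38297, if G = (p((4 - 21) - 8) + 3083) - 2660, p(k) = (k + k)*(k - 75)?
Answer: -473392331/12362 ≈ -38294.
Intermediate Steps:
p(k) = 2*k*(-75 + k) (p(k) = (2*k)*(-75 + k) = 2*k*(-75 + k))
G = 5423 (G = (2*((4 - 21) - 8)*(-75 + ((4 - 21) - 8)) + 3083) - 2660 = (2*(-17 - 8)*(-75 + (-17 - 8)) + 3083) - 2660 = (2*(-25)*(-75 - 25) + 3083) - 2660 = (2*(-25)*(-100) + 3083) - 2660 = (5000 + 3083) - 2660 = 8083 - 2660 = 5423)
(-21908 + 45*(-295))/(-17785 + G) - 38297 = (-21908 + 45*(-295))/(-17785 + 5423) - 38297 = (-21908 - 13275)/(-12362) - 38297 = -35183*(-1/12362) - 38297 = 35183/12362 - 38297 = -473392331/12362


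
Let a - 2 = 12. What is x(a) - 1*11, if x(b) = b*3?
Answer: 31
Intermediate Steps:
a = 14 (a = 2 + 12 = 14)
x(b) = 3*b
x(a) - 1*11 = 3*14 - 1*11 = 42 - 11 = 31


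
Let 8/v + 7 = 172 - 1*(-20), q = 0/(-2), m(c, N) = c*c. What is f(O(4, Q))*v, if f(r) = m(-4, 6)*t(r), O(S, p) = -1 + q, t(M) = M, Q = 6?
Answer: -128/185 ≈ -0.69189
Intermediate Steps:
m(c, N) = c**2
q = 0 (q = 0*(-1/2) = 0)
O(S, p) = -1 (O(S, p) = -1 + 0 = -1)
v = 8/185 (v = 8/(-7 + (172 - 1*(-20))) = 8/(-7 + (172 + 20)) = 8/(-7 + 192) = 8/185 ≈ 0.043243)
f(r) = 16*r (f(r) = (-4)**2*r = 16*r)
f(O(4, Q))*v = (16*(-1))*(8/185) = -16*8/185 = -128/185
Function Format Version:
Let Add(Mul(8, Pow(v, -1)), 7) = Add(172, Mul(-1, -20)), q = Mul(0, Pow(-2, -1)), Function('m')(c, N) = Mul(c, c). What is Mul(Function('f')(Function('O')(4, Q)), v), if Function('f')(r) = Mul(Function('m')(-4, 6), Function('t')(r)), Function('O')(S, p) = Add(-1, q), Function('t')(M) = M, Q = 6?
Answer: Rational(-128, 185) ≈ -0.69189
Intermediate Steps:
Function('m')(c, N) = Pow(c, 2)
q = 0 (q = Mul(0, Rational(-1, 2)) = 0)
Function('O')(S, p) = -1 (Function('O')(S, p) = Add(-1, 0) = -1)
v = Rational(8, 185) (v = Mul(8, Pow(Add(-7, Add(172, Mul(-1, -20))), -1)) = Mul(8, Pow(Add(-7, Add(172, 20)), -1)) = Mul(8, Pow(Add(-7, 192), -1)) = Mul(8, Pow(185, -1)) = Mul(8, Rational(1, 185)) = Rational(8, 185) ≈ 0.043243)
Function('f')(r) = Mul(16, r) (Function('f')(r) = Mul(Pow(-4, 2), r) = Mul(16, r))
Mul(Function('f')(Function('O')(4, Q)), v) = Mul(Mul(16, -1), Rational(8, 185)) = Mul(-16, Rational(8, 185)) = Rational(-128, 185)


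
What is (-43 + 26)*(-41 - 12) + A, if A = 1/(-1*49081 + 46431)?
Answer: 2387649/2650 ≈ 901.00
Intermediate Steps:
A = -1/2650 (A = 1/(-49081 + 46431) = 1/(-2650) = -1/2650 ≈ -0.00037736)
(-43 + 26)*(-41 - 12) + A = (-43 + 26)*(-41 - 12) - 1/2650 = -17*(-53) - 1/2650 = 901 - 1/2650 = 2387649/2650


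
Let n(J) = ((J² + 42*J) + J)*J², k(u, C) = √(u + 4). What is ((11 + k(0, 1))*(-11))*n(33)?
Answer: -390563316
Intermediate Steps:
k(u, C) = √(4 + u)
n(J) = J²*(J² + 43*J) (n(J) = (J² + 43*J)*J² = J²*(J² + 43*J))
((11 + k(0, 1))*(-11))*n(33) = ((11 + √(4 + 0))*(-11))*(33³*(43 + 33)) = ((11 + √4)*(-11))*(35937*76) = ((11 + 2)*(-11))*2731212 = (13*(-11))*2731212 = -143*2731212 = -390563316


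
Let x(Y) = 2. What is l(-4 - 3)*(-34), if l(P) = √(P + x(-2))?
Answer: -34*I*√5 ≈ -76.026*I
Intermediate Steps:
l(P) = √(2 + P) (l(P) = √(P + 2) = √(2 + P))
l(-4 - 3)*(-34) = √(2 + (-4 - 3))*(-34) = √(2 - 7)*(-34) = √(-5)*(-34) = (I*√5)*(-34) = -34*I*√5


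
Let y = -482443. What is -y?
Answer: 482443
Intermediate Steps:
-y = -1*(-482443) = 482443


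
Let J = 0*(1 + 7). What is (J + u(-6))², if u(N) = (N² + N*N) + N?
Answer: 4356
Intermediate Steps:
u(N) = N + 2*N² (u(N) = (N² + N²) + N = 2*N² + N = N + 2*N²)
J = 0 (J = 0*8 = 0)
(J + u(-6))² = (0 - 6*(1 + 2*(-6)))² = (0 - 6*(1 - 12))² = (0 - 6*(-11))² = (0 + 66)² = 66² = 4356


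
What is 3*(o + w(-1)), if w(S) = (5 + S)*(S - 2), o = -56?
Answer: -204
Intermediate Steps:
w(S) = (-2 + S)*(5 + S) (w(S) = (5 + S)*(-2 + S) = (-2 + S)*(5 + S))
3*(o + w(-1)) = 3*(-56 + (-10 + (-1)² + 3*(-1))) = 3*(-56 + (-10 + 1 - 3)) = 3*(-56 - 12) = 3*(-68) = -204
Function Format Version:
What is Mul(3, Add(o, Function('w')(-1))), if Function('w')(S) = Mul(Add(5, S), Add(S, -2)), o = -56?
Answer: -204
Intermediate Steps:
Function('w')(S) = Mul(Add(-2, S), Add(5, S)) (Function('w')(S) = Mul(Add(5, S), Add(-2, S)) = Mul(Add(-2, S), Add(5, S)))
Mul(3, Add(o, Function('w')(-1))) = Mul(3, Add(-56, Add(-10, Pow(-1, 2), Mul(3, -1)))) = Mul(3, Add(-56, Add(-10, 1, -3))) = Mul(3, Add(-56, -12)) = Mul(3, -68) = -204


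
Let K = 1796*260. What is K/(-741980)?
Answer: -23348/37099 ≈ -0.62934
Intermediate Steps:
K = 466960
K/(-741980) = 466960/(-741980) = 466960*(-1/741980) = -23348/37099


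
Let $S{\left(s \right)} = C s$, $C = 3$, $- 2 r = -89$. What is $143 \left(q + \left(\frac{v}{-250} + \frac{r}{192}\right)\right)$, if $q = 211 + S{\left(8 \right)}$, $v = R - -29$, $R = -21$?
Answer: $\frac{1614411227}{48000} \approx 33634.0$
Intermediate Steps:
$r = \frac{89}{2}$ ($r = \left(- \frac{1}{2}\right) \left(-89\right) = \frac{89}{2} \approx 44.5$)
$S{\left(s \right)} = 3 s$
$v = 8$ ($v = -21 - -29 = -21 + 29 = 8$)
$q = 235$ ($q = 211 + 3 \cdot 8 = 211 + 24 = 235$)
$143 \left(q + \left(\frac{v}{-250} + \frac{r}{192}\right)\right) = 143 \left(235 + \left(\frac{8}{-250} + \frac{89}{2 \cdot 192}\right)\right) = 143 \left(235 + \left(8 \left(- \frac{1}{250}\right) + \frac{89}{2} \cdot \frac{1}{192}\right)\right) = 143 \left(235 + \left(- \frac{4}{125} + \frac{89}{384}\right)\right) = 143 \left(235 + \frac{9589}{48000}\right) = 143 \cdot \frac{11289589}{48000} = \frac{1614411227}{48000}$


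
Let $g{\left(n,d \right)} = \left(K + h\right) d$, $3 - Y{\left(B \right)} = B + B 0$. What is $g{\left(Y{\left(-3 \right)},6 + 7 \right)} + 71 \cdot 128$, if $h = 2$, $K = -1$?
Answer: $9101$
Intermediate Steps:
$Y{\left(B \right)} = 3 - B$ ($Y{\left(B \right)} = 3 - \left(B + B 0\right) = 3 - \left(B + 0\right) = 3 - B$)
$g{\left(n,d \right)} = d$ ($g{\left(n,d \right)} = \left(-1 + 2\right) d = 1 d = d$)
$g{\left(Y{\left(-3 \right)},6 + 7 \right)} + 71 \cdot 128 = \left(6 + 7\right) + 71 \cdot 128 = 13 + 9088 = 9101$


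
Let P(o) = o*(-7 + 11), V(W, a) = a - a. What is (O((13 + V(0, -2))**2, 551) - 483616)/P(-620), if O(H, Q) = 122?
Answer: 241747/1240 ≈ 194.96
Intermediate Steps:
V(W, a) = 0
P(o) = 4*o (P(o) = o*4 = 4*o)
(O((13 + V(0, -2))**2, 551) - 483616)/P(-620) = (122 - 483616)/((4*(-620))) = -483494/(-2480) = -483494*(-1/2480) = 241747/1240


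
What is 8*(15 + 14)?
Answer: 232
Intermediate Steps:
8*(15 + 14) = 8*29 = 232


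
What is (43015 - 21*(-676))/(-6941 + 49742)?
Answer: 5201/3891 ≈ 1.3367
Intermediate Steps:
(43015 - 21*(-676))/(-6941 + 49742) = (43015 + 14196)/42801 = 57211*(1/42801) = 5201/3891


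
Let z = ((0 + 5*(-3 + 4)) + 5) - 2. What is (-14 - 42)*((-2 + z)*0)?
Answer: 0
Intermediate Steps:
z = 8 (z = ((0 + 5*1) + 5) - 2 = ((0 + 5) + 5) - 2 = (5 + 5) - 2 = 10 - 2 = 8)
(-14 - 42)*((-2 + z)*0) = (-14 - 42)*((-2 + 8)*0) = -336*0 = -56*0 = 0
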